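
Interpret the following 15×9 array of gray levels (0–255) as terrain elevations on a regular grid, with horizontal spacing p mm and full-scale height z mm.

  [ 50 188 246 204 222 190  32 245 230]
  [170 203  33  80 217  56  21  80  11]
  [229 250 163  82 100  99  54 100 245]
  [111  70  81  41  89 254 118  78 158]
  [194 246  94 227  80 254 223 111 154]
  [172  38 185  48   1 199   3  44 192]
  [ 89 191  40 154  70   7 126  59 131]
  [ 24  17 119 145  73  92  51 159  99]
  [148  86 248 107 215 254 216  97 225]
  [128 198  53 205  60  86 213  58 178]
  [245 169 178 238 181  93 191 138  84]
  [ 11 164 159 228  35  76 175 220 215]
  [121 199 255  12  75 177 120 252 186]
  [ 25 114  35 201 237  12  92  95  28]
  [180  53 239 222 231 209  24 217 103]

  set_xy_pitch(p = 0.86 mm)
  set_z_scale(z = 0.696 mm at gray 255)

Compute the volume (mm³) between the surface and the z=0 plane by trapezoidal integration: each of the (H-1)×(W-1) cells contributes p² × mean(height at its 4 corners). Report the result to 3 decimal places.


height_mm = gray/255 × 0.696; cell vol = 0.86² × mean(4 corners)
unit = 0.86² × 0.696 / (4×255) = 0.000504668 mm³ per gray-sum
row 0: Σ corner-gray over 8 cells = 4495  → 2.2685
row 1: Σ corner-gray over 8 cells = 3731  → 1.8829
row 2: Σ corner-gray over 8 cells = 3901  → 1.9687
row 3: Σ corner-gray over 8 cells = 4549  → 2.2957
row 4: Σ corner-gray over 8 cells = 4218  → 2.1287
row 5: Σ corner-gray over 8 cells = 2914  → 1.4706
row 6: Σ corner-gray over 8 cells = 2949  → 1.4883
row 7: Σ corner-gray over 8 cells = 4254  → 2.1469
row 8: Σ corner-gray over 8 cells = 4871  → 2.4582
row 9: Σ corner-gray over 8 cells = 4757  → 2.4007
row 10: Σ corner-gray over 8 cells = 5045  → 2.5461
row 11: Σ corner-gray over 8 cells = 4827  → 2.4360
row 12: Σ corner-gray over 8 cells = 4112  → 2.0752
row 13: Σ corner-gray over 8 cells = 4298  → 2.1691
Σ rows: total corner-gray = 58921  → 29.7356 mm³

29.736


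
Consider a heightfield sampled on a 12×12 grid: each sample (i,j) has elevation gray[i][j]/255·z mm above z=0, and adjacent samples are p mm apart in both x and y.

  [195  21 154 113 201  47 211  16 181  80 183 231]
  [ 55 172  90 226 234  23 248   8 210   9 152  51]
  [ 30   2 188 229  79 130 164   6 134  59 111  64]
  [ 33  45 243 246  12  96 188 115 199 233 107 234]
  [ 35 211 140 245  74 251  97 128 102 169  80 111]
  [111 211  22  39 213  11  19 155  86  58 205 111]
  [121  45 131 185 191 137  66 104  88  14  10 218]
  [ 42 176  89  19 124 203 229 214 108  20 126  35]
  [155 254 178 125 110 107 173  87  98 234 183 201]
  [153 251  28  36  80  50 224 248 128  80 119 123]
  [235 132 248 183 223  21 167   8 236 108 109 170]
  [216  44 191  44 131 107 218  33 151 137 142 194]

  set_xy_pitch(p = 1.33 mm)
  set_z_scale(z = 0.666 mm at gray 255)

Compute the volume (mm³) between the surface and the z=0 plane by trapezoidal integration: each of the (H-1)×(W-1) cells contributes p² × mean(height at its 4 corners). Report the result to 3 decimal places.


71.778

height_mm = gray/255 × 0.666; cell vol = 1.33² × mean(4 corners)
unit = 1.33² × 0.666 / (4×255) = 0.00115499 mm³ per gray-sum
row 0: Σ corner-gray over 11 cells = 5690  → 6.5719
row 1: Σ corner-gray over 11 cells = 5148  → 5.9459
row 2: Σ corner-gray over 11 cells = 5533  → 6.3905
row 3: Σ corner-gray over 11 cells = 6375  → 7.3630
row 4: Σ corner-gray over 11 cells = 5400  → 6.2369
row 5: Σ corner-gray over 11 cells = 4541  → 5.2448
row 6: Σ corner-gray over 11 cells = 4974  → 5.7449
row 7: Σ corner-gray over 11 cells = 6147  → 7.0997
row 8: Σ corner-gray over 11 cells = 6218  → 7.1817
row 9: Σ corner-gray over 11 cells = 6039  → 6.9750
row 10: Σ corner-gray over 11 cells = 6081  → 7.0235
Σ rows: total corner-gray = 62146  → 71.7779 mm³


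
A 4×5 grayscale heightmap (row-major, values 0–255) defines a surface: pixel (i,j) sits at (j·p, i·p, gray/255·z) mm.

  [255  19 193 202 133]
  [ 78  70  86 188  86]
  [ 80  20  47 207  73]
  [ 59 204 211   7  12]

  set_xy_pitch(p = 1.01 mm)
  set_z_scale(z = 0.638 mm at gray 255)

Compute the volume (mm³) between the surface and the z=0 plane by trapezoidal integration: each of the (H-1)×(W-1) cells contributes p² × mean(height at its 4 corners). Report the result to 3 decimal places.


3.342

height_mm = gray/255 × 0.638; cell vol = 1.01² × mean(4 corners)
unit = 1.01² × 0.638 / (4×255) = 0.000638063 mm³ per gray-sum
row 0: Σ corner-gray over 4 cells = 2068  → 1.3195
row 1: Σ corner-gray over 4 cells = 1553  → 0.9909
row 2: Σ corner-gray over 4 cells = 1616  → 1.0311
Σ rows: total corner-gray = 5237  → 3.3415 mm³


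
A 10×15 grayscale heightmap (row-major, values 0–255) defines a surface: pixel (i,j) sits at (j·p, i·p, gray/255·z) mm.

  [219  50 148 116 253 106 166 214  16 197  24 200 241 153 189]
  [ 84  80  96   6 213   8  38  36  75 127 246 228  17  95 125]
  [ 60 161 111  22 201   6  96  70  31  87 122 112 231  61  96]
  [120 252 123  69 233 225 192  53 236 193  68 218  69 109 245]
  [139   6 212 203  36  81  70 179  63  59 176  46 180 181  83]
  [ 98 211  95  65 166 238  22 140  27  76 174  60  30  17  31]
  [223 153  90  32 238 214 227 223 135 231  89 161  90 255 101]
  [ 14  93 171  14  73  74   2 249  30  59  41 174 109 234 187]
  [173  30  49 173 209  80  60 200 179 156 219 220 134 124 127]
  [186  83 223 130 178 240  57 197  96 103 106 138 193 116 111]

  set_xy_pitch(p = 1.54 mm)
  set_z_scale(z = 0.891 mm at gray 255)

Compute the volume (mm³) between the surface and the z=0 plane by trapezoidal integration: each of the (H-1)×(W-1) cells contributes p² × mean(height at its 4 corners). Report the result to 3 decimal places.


130.301

height_mm = gray/255 × 0.891; cell vol = 1.54² × mean(4 corners)
unit = 1.54² × 0.891 / (4×255) = 0.00207166 mm³ per gray-sum
row 0: Σ corner-gray over 14 cells = 6915  → 14.3255
row 1: Σ corner-gray over 14 cells = 5517  → 11.4294
row 2: Σ corner-gray over 14 cells = 7223  → 14.9636
row 3: Σ corner-gray over 14 cells = 7651  → 15.8503
row 4: Σ corner-gray over 14 cells = 5977  → 12.3823
row 5: Σ corner-gray over 14 cells = 7371  → 15.2702
row 6: Σ corner-gray over 14 cells = 7447  → 15.4277
row 7: Σ corner-gray over 14 cells = 6813  → 14.1142
row 8: Σ corner-gray over 14 cells = 7983  → 16.5381
Σ rows: total corner-gray = 62897  → 130.3013 mm³


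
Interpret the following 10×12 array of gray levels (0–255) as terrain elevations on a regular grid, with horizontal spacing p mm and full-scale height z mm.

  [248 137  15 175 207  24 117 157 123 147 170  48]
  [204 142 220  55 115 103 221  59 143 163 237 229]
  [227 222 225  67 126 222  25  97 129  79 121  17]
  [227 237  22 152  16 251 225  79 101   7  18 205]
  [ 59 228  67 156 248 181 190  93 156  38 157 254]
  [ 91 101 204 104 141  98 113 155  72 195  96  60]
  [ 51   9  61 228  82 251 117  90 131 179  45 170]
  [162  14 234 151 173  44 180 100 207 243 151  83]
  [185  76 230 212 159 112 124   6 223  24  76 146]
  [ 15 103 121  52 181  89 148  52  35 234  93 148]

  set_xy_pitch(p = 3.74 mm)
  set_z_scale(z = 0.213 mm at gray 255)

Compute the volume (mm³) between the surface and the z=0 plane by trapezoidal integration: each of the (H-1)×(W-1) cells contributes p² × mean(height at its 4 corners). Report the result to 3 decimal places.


height_mm = gray/255 × 0.213; cell vol = 3.74² × mean(4 corners)
unit = 3.74² × 0.213 / (4×255) = 0.00292094 mm³ per gray-sum
row 0: Σ corner-gray over 11 cells = 6189  → 18.0777
row 1: Σ corner-gray over 11 cells = 6219  → 18.1653
row 2: Σ corner-gray over 11 cells = 5518  → 16.1177
row 3: Σ corner-gray over 11 cells = 5989  → 17.4935
row 4: Σ corner-gray over 11 cells = 6050  → 17.6717
row 5: Σ corner-gray over 11 cells = 5316  → 15.5277
row 6: Σ corner-gray over 11 cells = 5846  → 17.0758
row 7: Σ corner-gray over 11 cells = 6054  → 17.6834
row 8: Σ corner-gray over 11 cells = 5194  → 15.1714
Σ rows: total corner-gray = 52375  → 152.9842 mm³

152.984


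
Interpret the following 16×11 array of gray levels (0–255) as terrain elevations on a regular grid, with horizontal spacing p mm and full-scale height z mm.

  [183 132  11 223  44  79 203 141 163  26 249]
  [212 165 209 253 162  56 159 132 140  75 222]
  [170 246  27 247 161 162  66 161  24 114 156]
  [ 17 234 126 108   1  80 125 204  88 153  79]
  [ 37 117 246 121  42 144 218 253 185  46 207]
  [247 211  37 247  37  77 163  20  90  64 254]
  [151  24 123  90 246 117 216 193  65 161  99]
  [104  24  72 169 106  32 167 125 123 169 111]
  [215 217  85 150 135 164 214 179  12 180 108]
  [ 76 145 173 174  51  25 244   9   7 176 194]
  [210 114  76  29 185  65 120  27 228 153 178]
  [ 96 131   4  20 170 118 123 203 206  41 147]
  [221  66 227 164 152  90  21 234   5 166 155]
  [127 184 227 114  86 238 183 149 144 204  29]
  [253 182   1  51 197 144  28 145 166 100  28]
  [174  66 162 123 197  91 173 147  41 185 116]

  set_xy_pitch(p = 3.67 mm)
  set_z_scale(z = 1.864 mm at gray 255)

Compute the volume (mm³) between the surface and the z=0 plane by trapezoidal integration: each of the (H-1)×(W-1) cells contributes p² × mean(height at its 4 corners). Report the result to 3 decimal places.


height_mm = gray/255 × 1.864; cell vol = 3.67² × mean(4 corners)
unit = 3.67² × 1.864 / (4×255) = 0.0246138 mm³ per gray-sum
row 0: Σ corner-gray over 10 cells = 5612  → 138.1324
row 1: Σ corner-gray over 10 cells = 5878  → 144.6796
row 2: Σ corner-gray over 10 cells = 5076  → 124.9394
row 3: Σ corner-gray over 10 cells = 5322  → 130.9944
row 4: Σ corner-gray over 10 cells = 5381  → 132.4466
row 5: Σ corner-gray over 10 cells = 5113  → 125.8501
row 6: Σ corner-gray over 10 cells = 4909  → 120.8289
row 7: Σ corner-gray over 10 cells = 5184  → 127.5977
row 8: Σ corner-gray over 10 cells = 5273  → 129.7883
row 9: Σ corner-gray over 10 cells = 4660  → 114.7001
row 10: Σ corner-gray over 10 cells = 4657  → 114.6263
row 11: Σ corner-gray over 10 cells = 4901  → 120.6320
row 12: Σ corner-gray over 10 cells = 5840  → 143.7443
row 13: Σ corner-gray over 10 cells = 5523  → 135.9418
row 14: Σ corner-gray over 10 cells = 4969  → 122.3057
Σ rows: total corner-gray = 78298  → 1927.2078 mm³

1927.208


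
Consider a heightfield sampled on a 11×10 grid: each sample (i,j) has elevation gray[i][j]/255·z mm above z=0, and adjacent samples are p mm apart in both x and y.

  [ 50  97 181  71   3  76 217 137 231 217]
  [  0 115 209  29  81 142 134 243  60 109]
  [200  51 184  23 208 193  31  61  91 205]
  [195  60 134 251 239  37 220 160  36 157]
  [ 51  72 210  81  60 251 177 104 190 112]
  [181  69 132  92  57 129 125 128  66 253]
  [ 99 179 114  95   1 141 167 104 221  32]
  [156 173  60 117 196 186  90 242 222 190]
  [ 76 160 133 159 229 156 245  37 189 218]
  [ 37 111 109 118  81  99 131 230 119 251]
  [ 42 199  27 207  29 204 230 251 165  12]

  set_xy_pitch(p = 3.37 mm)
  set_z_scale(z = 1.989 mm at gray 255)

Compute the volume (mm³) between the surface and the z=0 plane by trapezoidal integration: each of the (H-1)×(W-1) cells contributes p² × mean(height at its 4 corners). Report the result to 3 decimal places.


height_mm = gray/255 × 1.989; cell vol = 3.37² × mean(4 corners)
unit = 3.37² × 1.989 / (4×255) = 0.022146 mm³ per gray-sum
row 0: Σ corner-gray over 9 cells = 4428  → 98.0623
row 1: Σ corner-gray over 9 cells = 4224  → 93.5445
row 2: Σ corner-gray over 9 cells = 4715  → 104.4182
row 3: Σ corner-gray over 9 cells = 5079  → 112.4793
row 4: Σ corner-gray over 9 cells = 4483  → 99.2803
row 5: Σ corner-gray over 9 cells = 4205  → 93.1237
row 6: Σ corner-gray over 9 cells = 5093  → 112.7893
row 7: Σ corner-gray over 9 cells = 5828  → 129.0666
row 8: Σ corner-gray over 9 cells = 5194  → 115.0261
row 9: Σ corner-gray over 9 cells = 4962  → 109.8882
Σ rows: total corner-gray = 48211  → 1067.6786 mm³

1067.679


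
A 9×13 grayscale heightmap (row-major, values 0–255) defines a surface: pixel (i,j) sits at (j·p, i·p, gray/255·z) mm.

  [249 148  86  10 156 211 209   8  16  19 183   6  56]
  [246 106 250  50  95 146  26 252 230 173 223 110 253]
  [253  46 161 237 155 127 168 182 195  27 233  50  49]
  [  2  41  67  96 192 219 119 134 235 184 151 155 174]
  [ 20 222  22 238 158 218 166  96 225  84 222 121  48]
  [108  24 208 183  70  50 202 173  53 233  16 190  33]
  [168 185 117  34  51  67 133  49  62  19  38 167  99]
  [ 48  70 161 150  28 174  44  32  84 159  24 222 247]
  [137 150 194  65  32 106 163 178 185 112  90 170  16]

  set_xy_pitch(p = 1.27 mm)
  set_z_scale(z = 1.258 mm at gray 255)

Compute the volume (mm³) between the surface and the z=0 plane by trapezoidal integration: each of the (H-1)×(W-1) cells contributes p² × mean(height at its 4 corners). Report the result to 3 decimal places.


height_mm = gray/255 × 1.258; cell vol = 1.27² × mean(4 corners)
unit = 1.27² × 1.258 / (4×255) = 0.00198924 mm³ per gray-sum
row 0: Σ corner-gray over 12 cells = 6230  → 12.3930
row 1: Σ corner-gray over 12 cells = 7285  → 14.4916
row 2: Σ corner-gray over 12 cells = 6826  → 13.5786
row 3: Σ corner-gray over 12 cells = 6974  → 13.8730
row 4: Σ corner-gray over 12 cells = 6557  → 13.0435
row 5: Σ corner-gray over 12 cells = 5056  → 10.0576
row 6: Σ corner-gray over 12 cells = 4702  → 9.3534
row 7: Σ corner-gray over 12 cells = 5634  → 11.2074
Σ rows: total corner-gray = 49264  → 97.9981 mm³

97.998


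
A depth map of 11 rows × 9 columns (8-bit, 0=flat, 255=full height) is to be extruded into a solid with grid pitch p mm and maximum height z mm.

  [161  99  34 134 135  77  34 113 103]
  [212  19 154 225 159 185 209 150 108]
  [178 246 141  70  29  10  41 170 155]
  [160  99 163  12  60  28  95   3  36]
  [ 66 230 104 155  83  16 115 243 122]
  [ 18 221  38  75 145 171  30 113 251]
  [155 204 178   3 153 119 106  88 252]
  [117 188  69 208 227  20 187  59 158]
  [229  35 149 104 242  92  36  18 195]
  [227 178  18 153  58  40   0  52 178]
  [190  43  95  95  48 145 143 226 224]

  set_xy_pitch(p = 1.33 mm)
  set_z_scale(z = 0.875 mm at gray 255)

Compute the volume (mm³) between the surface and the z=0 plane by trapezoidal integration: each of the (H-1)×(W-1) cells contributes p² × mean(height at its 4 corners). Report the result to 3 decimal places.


56.324

height_mm = gray/255 × 0.875; cell vol = 1.33² × mean(4 corners)
unit = 1.33² × 0.875 / (4×255) = 0.00151744 mm³ per gray-sum
row 0: Σ corner-gray over 8 cells = 4038  → 6.1274
row 1: Σ corner-gray over 8 cells = 4269  → 6.4779
row 2: Σ corner-gray over 8 cells = 2863  → 4.3444
row 3: Σ corner-gray over 8 cells = 3196  → 4.8497
row 4: Σ corner-gray over 8 cells = 3935  → 5.9711
row 5: Σ corner-gray over 8 cells = 3964  → 6.0151
row 6: Σ corner-gray over 8 cells = 4300  → 6.5250
row 7: Σ corner-gray over 8 cells = 3967  → 6.0197
row 8: Σ corner-gray over 8 cells = 3179  → 4.8239
row 9: Σ corner-gray over 8 cells = 3407  → 5.1699
Σ rows: total corner-gray = 37118  → 56.3243 mm³


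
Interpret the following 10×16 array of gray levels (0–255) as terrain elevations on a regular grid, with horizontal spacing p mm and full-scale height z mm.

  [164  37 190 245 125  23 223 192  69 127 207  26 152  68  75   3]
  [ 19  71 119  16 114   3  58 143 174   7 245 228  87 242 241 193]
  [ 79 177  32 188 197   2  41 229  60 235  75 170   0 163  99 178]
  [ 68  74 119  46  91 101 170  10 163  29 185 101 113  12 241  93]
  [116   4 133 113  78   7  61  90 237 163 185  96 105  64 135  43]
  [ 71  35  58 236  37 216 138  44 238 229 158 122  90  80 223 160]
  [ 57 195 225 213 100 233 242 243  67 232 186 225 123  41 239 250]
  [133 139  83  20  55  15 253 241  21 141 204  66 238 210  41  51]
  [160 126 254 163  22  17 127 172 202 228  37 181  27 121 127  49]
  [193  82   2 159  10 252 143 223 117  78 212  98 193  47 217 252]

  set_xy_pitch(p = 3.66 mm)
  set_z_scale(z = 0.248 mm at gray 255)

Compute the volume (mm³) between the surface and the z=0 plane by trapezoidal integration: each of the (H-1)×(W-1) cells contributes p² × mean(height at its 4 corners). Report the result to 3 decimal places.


height_mm = gray/255 × 0.248; cell vol = 3.66² × mean(4 corners)
unit = 3.66² × 0.248 / (4×255) = 0.00325697 mm³ per gray-sum
row 0: Σ corner-gray over 15 cells = 7393  → 24.0788
row 1: Σ corner-gray over 15 cells = 7301  → 23.7791
row 2: Σ corner-gray over 15 cells = 6664  → 21.7044
row 3: Σ corner-gray over 15 cells = 6172  → 20.1020
row 4: Σ corner-gray over 15 cells = 7140  → 23.2548
row 5: Σ corner-gray over 15 cells = 9474  → 30.8565
row 6: Σ corner-gray over 15 cells = 9073  → 29.5505
row 7: Σ corner-gray over 15 cells = 7455  → 24.2807
row 8: Σ corner-gray over 15 cells = 7928  → 25.8213
Σ rows: total corner-gray = 68600  → 223.4281 mm³

223.428


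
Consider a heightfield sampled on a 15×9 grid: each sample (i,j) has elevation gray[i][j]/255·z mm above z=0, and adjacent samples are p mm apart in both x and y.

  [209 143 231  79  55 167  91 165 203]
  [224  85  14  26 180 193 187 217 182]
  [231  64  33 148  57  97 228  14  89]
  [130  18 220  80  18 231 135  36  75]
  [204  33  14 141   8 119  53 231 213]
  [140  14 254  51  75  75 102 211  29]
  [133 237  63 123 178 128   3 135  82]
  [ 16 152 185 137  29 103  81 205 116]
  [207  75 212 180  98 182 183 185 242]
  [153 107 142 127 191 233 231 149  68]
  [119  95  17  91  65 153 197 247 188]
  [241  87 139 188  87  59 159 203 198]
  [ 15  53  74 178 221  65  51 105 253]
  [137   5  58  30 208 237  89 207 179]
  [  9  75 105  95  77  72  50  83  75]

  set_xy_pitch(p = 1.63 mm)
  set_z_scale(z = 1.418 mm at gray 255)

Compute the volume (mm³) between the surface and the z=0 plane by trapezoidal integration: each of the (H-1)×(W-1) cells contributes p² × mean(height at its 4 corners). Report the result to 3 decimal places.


height_mm = gray/255 × 1.418; cell vol = 1.63² × mean(4 corners)
unit = 1.63² × 1.418 / (4×255) = 0.00369361 mm³ per gray-sum
row 0: Σ corner-gray over 8 cells = 4484  → 16.5622
row 1: Σ corner-gray over 8 cells = 3812  → 14.0800
row 2: Σ corner-gray over 8 cells = 3283  → 12.1261
row 3: Σ corner-gray over 8 cells = 3296  → 12.1741
row 4: Σ corner-gray over 8 cells = 3348  → 12.3662
row 5: Σ corner-gray over 8 cells = 3682  → 13.5999
row 6: Σ corner-gray over 8 cells = 3865  → 14.2758
row 7: Σ corner-gray over 8 cells = 4595  → 16.9721
row 8: Σ corner-gray over 8 cells = 5260  → 19.4284
row 9: Σ corner-gray over 8 cells = 4618  → 17.0571
row 10: Σ corner-gray over 8 cells = 4320  → 15.9564
row 11: Σ corner-gray over 8 cells = 4045  → 14.9407
row 12: Σ corner-gray over 8 cells = 3746  → 13.8363
row 13: Σ corner-gray over 8 cells = 3182  → 11.7531
Σ rows: total corner-gray = 55536  → 205.1284 mm³

205.128


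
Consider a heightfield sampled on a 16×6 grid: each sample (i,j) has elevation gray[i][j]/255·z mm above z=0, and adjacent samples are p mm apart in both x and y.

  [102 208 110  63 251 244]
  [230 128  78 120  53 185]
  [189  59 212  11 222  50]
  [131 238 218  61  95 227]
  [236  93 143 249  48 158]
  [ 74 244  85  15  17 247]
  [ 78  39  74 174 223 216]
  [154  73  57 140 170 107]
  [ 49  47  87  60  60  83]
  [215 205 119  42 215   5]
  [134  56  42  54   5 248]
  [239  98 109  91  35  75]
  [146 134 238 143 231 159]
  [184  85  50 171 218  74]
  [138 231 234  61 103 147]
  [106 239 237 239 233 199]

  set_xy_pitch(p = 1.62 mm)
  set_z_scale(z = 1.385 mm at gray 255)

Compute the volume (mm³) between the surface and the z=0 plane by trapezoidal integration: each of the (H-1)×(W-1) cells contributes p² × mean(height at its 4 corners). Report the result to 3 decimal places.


136.907

height_mm = gray/255 × 1.385; cell vol = 1.62² × mean(4 corners)
unit = 1.62² × 1.385 / (4×255) = 0.00356352 mm³ per gray-sum
row 0: Σ corner-gray over 5 cells = 2783  → 9.9173
row 1: Σ corner-gray over 5 cells = 2420  → 8.6237
row 2: Σ corner-gray over 5 cells = 2829  → 10.0812
row 3: Σ corner-gray over 5 cells = 3042  → 10.8402
row 4: Σ corner-gray over 5 cells = 2503  → 8.9195
row 5: Σ corner-gray over 5 cells = 2357  → 8.3992
row 6: Σ corner-gray over 5 cells = 2455  → 8.7485
row 7: Σ corner-gray over 5 cells = 1781  → 6.3466
row 8: Σ corner-gray over 5 cells = 2022  → 7.2054
row 9: Σ corner-gray over 5 cells = 2078  → 7.4050
row 10: Σ corner-gray over 5 cells = 1676  → 5.9725
row 11: Σ corner-gray over 5 cells = 2777  → 9.8959
row 12: Σ corner-gray over 5 cells = 3103  → 11.0576
row 13: Σ corner-gray over 5 cells = 2849  → 10.1525
row 14: Σ corner-gray over 5 cells = 3744  → 13.3418
Σ rows: total corner-gray = 38419  → 136.9070 mm³


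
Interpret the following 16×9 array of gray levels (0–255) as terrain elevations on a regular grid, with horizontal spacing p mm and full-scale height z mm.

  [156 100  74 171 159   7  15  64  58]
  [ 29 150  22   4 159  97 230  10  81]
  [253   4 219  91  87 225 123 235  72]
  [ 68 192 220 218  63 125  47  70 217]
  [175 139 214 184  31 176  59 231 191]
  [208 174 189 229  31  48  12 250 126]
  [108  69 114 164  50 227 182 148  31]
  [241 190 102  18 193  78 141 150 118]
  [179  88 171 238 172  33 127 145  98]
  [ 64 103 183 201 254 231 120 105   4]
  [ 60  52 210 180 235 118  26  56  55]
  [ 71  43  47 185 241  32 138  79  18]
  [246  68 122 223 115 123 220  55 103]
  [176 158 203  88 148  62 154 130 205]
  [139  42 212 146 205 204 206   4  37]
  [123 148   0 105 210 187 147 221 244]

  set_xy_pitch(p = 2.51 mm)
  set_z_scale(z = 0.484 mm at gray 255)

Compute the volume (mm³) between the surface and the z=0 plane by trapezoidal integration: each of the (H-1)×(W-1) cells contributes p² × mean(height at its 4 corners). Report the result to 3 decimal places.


height_mm = gray/255 × 0.484; cell vol = 2.51² × mean(4 corners)
unit = 2.51² × 0.484 / (4×255) = 0.00298946 mm³ per gray-sum
row 0: Σ corner-gray over 8 cells = 2848  → 8.5140
row 1: Σ corner-gray over 8 cells = 3747  → 11.2015
row 2: Σ corner-gray over 8 cells = 4448  → 13.2971
row 3: Σ corner-gray over 8 cells = 4589  → 13.7186
row 4: Σ corner-gray over 8 cells = 4634  → 13.8532
row 5: Σ corner-gray over 8 cells = 4247  → 12.6962
row 6: Σ corner-gray over 8 cells = 4150  → 12.4063
row 7: Σ corner-gray over 8 cells = 4328  → 12.9384
row 8: Σ corner-gray over 8 cells = 4687  → 14.0116
row 9: Σ corner-gray over 8 cells = 4331  → 12.9473
row 10: Σ corner-gray over 8 cells = 3488  → 10.4272
row 11: Σ corner-gray over 8 cells = 3820  → 11.4197
row 12: Σ corner-gray over 8 cells = 4468  → 13.3569
row 13: Σ corner-gray over 8 cells = 4481  → 13.3958
row 14: Σ corner-gray over 8 cells = 4617  → 13.8023
Σ rows: total corner-gray = 62883  → 187.9862 mm³

187.986


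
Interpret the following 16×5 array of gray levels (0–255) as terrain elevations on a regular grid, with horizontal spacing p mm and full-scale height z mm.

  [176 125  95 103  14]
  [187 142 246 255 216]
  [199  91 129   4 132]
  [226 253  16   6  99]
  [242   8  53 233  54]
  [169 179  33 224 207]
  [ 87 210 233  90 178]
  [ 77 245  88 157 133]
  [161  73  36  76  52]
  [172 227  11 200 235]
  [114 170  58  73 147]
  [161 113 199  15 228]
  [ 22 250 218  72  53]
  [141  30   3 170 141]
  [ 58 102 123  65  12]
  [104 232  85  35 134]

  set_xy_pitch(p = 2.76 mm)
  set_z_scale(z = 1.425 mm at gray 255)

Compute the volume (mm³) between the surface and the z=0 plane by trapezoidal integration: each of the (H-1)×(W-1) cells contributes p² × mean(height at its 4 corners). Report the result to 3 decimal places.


322.460

height_mm = gray/255 × 1.425; cell vol = 2.76² × mean(4 corners)
unit = 2.76² × 1.425 / (4×255) = 0.0106422 mm³ per gray-sum
row 0: Σ corner-gray over 4 cells = 2525  → 26.8716
row 1: Σ corner-gray over 4 cells = 2468  → 26.2650
row 2: Σ corner-gray over 4 cells = 1654  → 17.6023
row 3: Σ corner-gray over 4 cells = 1759  → 18.7197
row 4: Σ corner-gray over 4 cells = 2132  → 22.6892
row 5: Σ corner-gray over 4 cells = 2579  → 27.4463
row 6: Σ corner-gray over 4 cells = 2521  → 26.8291
row 7: Σ corner-gray over 4 cells = 1773  → 18.8687
row 8: Σ corner-gray over 4 cells = 1866  → 19.8584
row 9: Σ corner-gray over 4 cells = 2146  → 22.8382
row 10: Σ corner-gray over 4 cells = 1906  → 20.2841
row 11: Σ corner-gray over 4 cells = 2198  → 23.3916
row 12: Σ corner-gray over 4 cells = 1843  → 19.6136
row 13: Σ corner-gray over 4 cells = 1338  → 14.2393
row 14: Σ corner-gray over 4 cells = 1592  → 16.9424
Σ rows: total corner-gray = 30300  → 322.4597 mm³


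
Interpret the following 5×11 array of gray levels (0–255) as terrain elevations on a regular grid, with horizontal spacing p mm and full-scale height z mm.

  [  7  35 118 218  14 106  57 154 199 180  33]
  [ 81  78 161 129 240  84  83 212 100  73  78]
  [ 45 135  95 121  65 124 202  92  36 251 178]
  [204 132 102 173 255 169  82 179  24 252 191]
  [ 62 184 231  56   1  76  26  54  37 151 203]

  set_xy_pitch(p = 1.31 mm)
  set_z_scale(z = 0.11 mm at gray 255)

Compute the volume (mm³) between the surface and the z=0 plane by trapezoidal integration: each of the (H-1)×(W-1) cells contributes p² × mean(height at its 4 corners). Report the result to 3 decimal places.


height_mm = gray/255 × 0.11; cell vol = 1.31² × mean(4 corners)
unit = 1.31² × 0.11 / (4×255) = 0.00018507 mm³ per gray-sum
row 0: Σ corner-gray over 10 cells = 4681  → 0.8663
row 1: Σ corner-gray over 10 cells = 4944  → 0.9150
row 2: Σ corner-gray over 10 cells = 5596  → 1.0356
row 3: Σ corner-gray over 10 cells = 5028  → 0.9305
Σ rows: total corner-gray = 20249  → 3.7475 mm³

3.747


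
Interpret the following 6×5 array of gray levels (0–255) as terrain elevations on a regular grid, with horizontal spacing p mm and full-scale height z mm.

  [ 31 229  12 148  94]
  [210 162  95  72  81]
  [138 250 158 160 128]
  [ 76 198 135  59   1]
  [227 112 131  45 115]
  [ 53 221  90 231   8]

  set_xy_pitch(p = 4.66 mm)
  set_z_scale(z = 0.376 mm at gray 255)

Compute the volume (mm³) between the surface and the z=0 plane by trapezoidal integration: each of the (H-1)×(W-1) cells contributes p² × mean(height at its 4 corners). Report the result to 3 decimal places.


82.515

height_mm = gray/255 × 0.376; cell vol = 4.66² × mean(4 corners)
unit = 4.66² × 0.376 / (4×255) = 0.00800497 mm³ per gray-sum
row 0: Σ corner-gray over 4 cells = 1852  → 14.8252
row 1: Σ corner-gray over 4 cells = 2351  → 18.8197
row 2: Σ corner-gray over 4 cells = 2263  → 18.1152
row 3: Σ corner-gray over 4 cells = 1779  → 14.2408
row 4: Σ corner-gray over 4 cells = 2063  → 16.5142
Σ rows: total corner-gray = 10308  → 82.5152 mm³


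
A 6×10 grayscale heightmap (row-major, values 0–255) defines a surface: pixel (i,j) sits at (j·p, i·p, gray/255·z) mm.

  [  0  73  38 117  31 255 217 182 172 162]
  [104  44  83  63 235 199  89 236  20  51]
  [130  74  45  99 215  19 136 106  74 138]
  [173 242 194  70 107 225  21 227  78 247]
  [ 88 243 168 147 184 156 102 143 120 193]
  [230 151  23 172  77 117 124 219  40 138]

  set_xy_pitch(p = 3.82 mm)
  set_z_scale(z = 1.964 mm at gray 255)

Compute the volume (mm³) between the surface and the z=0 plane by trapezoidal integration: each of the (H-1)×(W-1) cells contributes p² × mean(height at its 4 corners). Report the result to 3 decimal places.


658.887

height_mm = gray/255 × 1.964; cell vol = 3.82² × mean(4 corners)
unit = 3.82² × 1.964 / (4×255) = 0.0280975 mm³ per gray-sum
row 0: Σ corner-gray over 9 cells = 4425  → 124.3315
row 1: Σ corner-gray over 9 cells = 3897  → 109.4960
row 2: Σ corner-gray over 9 cells = 4552  → 127.8999
row 3: Σ corner-gray over 9 cells = 5555  → 156.0817
row 4: Σ corner-gray over 9 cells = 5021  → 141.0777
Σ rows: total corner-gray = 23450  → 658.8869 mm³


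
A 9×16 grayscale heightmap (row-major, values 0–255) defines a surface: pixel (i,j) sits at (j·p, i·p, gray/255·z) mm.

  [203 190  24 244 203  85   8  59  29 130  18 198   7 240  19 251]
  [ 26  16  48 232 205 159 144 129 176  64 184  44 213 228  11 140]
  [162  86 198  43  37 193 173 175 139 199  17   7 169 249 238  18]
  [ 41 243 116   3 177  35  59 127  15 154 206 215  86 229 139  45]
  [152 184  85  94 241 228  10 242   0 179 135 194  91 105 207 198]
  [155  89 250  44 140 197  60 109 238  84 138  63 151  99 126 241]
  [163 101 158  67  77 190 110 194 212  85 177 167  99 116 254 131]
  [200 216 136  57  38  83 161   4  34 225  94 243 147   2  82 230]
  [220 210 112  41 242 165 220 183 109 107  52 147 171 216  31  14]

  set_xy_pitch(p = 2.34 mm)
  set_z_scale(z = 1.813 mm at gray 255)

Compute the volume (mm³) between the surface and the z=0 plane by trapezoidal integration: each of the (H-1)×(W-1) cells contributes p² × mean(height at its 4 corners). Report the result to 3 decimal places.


height_mm = gray/255 × 1.813; cell vol = 2.34² × mean(4 corners)
unit = 2.34² × 1.813 / (4×255) = 0.00973261 mm³ per gray-sum
row 0: Σ corner-gray over 15 cells = 7234  → 70.4057
row 1: Σ corner-gray over 15 cells = 7898  → 76.8682
row 2: Σ corner-gray over 15 cells = 7720  → 75.1358
row 3: Σ corner-gray over 15 cells = 8034  → 78.1918
row 4: Σ corner-gray over 15 cells = 8312  → 80.8975
row 5: Σ corner-gray over 15 cells = 8280  → 80.5860
row 6: Σ corner-gray over 15 cells = 7782  → 75.7392
row 7: Σ corner-gray over 15 cells = 7720  → 75.1358
Σ rows: total corner-gray = 62980  → 612.9598 mm³

612.960


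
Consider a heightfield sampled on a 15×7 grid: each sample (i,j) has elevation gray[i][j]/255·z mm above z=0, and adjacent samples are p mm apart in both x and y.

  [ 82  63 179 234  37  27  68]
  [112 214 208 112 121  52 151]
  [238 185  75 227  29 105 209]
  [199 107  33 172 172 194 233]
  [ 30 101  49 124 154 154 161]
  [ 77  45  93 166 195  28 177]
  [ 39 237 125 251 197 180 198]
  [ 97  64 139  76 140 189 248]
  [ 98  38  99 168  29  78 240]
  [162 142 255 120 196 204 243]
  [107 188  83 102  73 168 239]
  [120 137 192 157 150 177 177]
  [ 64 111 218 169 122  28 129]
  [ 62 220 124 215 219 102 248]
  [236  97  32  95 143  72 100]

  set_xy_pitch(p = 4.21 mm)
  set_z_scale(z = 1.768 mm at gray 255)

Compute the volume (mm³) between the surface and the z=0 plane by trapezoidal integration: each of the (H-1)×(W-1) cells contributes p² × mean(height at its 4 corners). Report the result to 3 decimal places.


height_mm = gray/255 × 1.768; cell vol = 4.21² × mean(4 corners)
unit = 4.21² × 1.768 / (4×255) = 0.0307218 mm³ per gray-sum
row 0: Σ corner-gray over 6 cells = 2907  → 89.3082
row 1: Σ corner-gray over 6 cells = 3366  → 103.4095
row 2: Σ corner-gray over 6 cells = 3477  → 106.8196
row 3: Σ corner-gray over 6 cells = 3143  → 96.5585
row 4: Σ corner-gray over 6 cells = 2663  → 81.8121
row 5: Σ corner-gray over 6 cells = 3525  → 108.2943
row 6: Σ corner-gray over 6 cells = 3778  → 116.0669
row 7: Σ corner-gray over 6 cells = 2723  → 83.6554
row 8: Σ corner-gray over 6 cells = 3401  → 104.4848
row 9: Σ corner-gray over 6 cells = 3813  → 117.1421
row 10: Σ corner-gray over 6 cells = 3497  → 107.4340
row 11: Σ corner-gray over 6 cells = 3412  → 104.8227
row 12: Σ corner-gray over 6 cells = 3559  → 109.3388
row 13: Σ corner-gray over 6 cells = 3284  → 100.8903
Σ rows: total corner-gray = 46548  → 1430.0371 mm³

1430.037


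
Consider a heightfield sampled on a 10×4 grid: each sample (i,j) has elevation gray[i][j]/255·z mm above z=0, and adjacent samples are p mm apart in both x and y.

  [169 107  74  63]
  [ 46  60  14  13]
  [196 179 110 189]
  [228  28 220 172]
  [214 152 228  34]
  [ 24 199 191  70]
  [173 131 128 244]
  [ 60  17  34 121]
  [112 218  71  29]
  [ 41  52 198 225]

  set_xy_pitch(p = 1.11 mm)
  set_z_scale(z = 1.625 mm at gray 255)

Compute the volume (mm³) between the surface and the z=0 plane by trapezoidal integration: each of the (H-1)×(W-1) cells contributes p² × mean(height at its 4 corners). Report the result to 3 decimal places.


25.773

height_mm = gray/255 × 1.625; cell vol = 1.11² × mean(4 corners)
unit = 1.11² × 1.625 / (4×255) = 0.0019629 mm³ per gray-sum
row 0: Σ corner-gray over 3 cells = 801  → 1.5723
row 1: Σ corner-gray over 3 cells = 1170  → 2.2966
row 2: Σ corner-gray over 3 cells = 1859  → 3.6490
row 3: Σ corner-gray over 3 cells = 1904  → 3.7374
row 4: Σ corner-gray over 3 cells = 1882  → 3.6942
row 5: Σ corner-gray over 3 cells = 1809  → 3.5509
row 6: Σ corner-gray over 3 cells = 1218  → 2.3908
row 7: Σ corner-gray over 3 cells = 1002  → 1.9668
row 8: Σ corner-gray over 3 cells = 1485  → 2.9149
Σ rows: total corner-gray = 13130  → 25.7729 mm³


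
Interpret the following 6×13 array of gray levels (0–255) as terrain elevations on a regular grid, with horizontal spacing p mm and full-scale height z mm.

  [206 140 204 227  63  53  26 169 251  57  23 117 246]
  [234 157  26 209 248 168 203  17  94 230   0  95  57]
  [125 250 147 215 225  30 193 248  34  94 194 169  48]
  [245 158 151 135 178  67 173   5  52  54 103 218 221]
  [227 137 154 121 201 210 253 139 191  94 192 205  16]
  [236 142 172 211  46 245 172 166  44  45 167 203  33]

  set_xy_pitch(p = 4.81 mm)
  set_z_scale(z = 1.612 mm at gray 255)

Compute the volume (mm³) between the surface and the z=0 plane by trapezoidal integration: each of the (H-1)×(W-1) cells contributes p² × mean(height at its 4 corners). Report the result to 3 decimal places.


1268.811

height_mm = gray/255 × 1.612; cell vol = 4.81² × mean(4 corners)
unit = 4.81² × 1.612 / (4×255) = 0.0365641 mm³ per gray-sum
row 0: Σ corner-gray over 12 cells = 6297  → 230.2442
row 1: Σ corner-gray over 12 cells = 6956  → 254.3400
row 2: Σ corner-gray over 12 cells = 6825  → 249.5501
row 3: Σ corner-gray over 12 cells = 7091  → 259.2761
row 4: Σ corner-gray over 12 cells = 7532  → 275.4009
Σ rows: total corner-gray = 34701  → 1268.8112 mm³


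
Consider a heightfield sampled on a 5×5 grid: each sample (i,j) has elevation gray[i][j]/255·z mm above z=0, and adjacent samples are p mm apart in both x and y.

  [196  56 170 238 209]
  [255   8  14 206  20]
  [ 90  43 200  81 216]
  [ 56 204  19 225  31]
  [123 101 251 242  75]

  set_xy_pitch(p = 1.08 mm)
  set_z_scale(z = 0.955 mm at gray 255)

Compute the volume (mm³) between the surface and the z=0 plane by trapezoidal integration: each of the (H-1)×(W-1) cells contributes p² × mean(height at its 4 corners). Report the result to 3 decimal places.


height_mm = gray/255 × 0.955; cell vol = 1.08² × mean(4 corners)
unit = 1.08² × 0.955 / (4×255) = 0.00109207 mm³ per gray-sum
row 0: Σ corner-gray over 4 cells = 2064  → 2.2540
row 1: Σ corner-gray over 4 cells = 1685  → 1.8401
row 2: Σ corner-gray over 4 cells = 1937  → 2.1153
row 3: Σ corner-gray over 4 cells = 2369  → 2.5871
Σ rows: total corner-gray = 8055  → 8.7966 mm³

8.797


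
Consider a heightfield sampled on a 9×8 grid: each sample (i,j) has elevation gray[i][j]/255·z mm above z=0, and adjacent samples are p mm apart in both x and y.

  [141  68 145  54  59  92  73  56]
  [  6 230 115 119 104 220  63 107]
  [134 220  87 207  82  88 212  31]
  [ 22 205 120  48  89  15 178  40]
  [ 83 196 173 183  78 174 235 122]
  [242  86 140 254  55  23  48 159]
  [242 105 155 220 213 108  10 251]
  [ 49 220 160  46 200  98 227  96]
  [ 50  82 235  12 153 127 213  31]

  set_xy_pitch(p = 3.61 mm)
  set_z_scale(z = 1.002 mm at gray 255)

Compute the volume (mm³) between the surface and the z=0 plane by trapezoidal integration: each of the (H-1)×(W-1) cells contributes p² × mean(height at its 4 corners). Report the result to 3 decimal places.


height_mm = gray/255 × 1.002; cell vol = 3.61² × mean(4 corners)
unit = 3.61² × 1.002 / (4×255) = 0.0128021 mm³ per gray-sum
row 0: Σ corner-gray over 7 cells = 2994  → 38.3296
row 1: Σ corner-gray over 7 cells = 3772  → 48.2896
row 2: Σ corner-gray over 7 cells = 3329  → 42.6183
row 3: Σ corner-gray over 7 cells = 3655  → 46.7918
row 4: Σ corner-gray over 7 cells = 3896  → 49.8771
row 5: Σ corner-gray over 7 cells = 3728  → 47.7263
row 6: Σ corner-gray over 7 cells = 4162  → 53.2824
row 7: Σ corner-gray over 7 cells = 3772  → 48.2896
Σ rows: total corner-gray = 29308  → 375.2046 mm³

375.205


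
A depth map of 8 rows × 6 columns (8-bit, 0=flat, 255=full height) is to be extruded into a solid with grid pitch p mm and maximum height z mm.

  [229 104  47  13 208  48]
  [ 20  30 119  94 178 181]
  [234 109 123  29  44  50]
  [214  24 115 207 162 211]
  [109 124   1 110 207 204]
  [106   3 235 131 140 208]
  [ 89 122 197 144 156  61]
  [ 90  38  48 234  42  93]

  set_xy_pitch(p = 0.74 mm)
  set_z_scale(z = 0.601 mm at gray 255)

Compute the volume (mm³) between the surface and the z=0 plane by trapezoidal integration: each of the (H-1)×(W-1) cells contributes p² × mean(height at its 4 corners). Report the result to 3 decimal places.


height_mm = gray/255 × 0.601; cell vol = 0.74² × mean(4 corners)
unit = 0.74² × 0.601 / (4×255) = 0.000322655 mm³ per gray-sum
row 0: Σ corner-gray over 5 cells = 2064  → 0.6660
row 1: Σ corner-gray over 5 cells = 1937  → 0.6250
row 2: Σ corner-gray over 5 cells = 2335  → 0.7534
row 3: Σ corner-gray over 5 cells = 2638  → 0.8512
row 4: Σ corner-gray over 5 cells = 2529  → 0.8160
row 5: Σ corner-gray over 5 cells = 2720  → 0.8776
row 6: Σ corner-gray over 5 cells = 2295  → 0.7405
Σ rows: total corner-gray = 16518  → 5.3296 mm³

5.330


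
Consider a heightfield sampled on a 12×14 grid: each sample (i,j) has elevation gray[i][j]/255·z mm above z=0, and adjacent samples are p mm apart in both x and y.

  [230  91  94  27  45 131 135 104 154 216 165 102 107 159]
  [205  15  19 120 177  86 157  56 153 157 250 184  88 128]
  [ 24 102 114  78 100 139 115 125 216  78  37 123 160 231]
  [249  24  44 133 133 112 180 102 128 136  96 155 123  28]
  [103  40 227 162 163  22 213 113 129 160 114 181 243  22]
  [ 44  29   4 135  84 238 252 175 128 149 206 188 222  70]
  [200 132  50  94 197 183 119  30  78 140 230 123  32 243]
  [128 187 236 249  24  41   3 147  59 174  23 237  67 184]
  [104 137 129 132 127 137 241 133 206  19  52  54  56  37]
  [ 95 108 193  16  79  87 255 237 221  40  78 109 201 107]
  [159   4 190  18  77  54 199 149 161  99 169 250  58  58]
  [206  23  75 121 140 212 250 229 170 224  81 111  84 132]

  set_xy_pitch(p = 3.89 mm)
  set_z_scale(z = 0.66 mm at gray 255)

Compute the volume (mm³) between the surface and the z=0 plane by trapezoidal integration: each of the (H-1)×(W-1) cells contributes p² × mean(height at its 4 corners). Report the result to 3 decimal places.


707.279

height_mm = gray/255 × 0.66; cell vol = 3.89² × mean(4 corners)
unit = 3.89² × 0.66 / (4×255) = 0.00979136 mm³ per gray-sum
row 0: Σ corner-gray over 13 cells = 6388  → 62.5472
row 1: Σ corner-gray over 13 cells = 6286  → 61.5485
row 2: Σ corner-gray over 13 cells = 6038  → 59.1202
row 3: Σ corner-gray over 13 cells = 6668  → 65.2888
row 4: Σ corner-gray over 13 cells = 7393  → 72.3875
row 5: Σ corner-gray over 13 cells = 6993  → 68.4710
row 6: Σ corner-gray over 13 cells = 6465  → 63.3011
row 7: Σ corner-gray over 13 cells = 6193  → 60.6379
row 8: Σ corner-gray over 13 cells = 6437  → 63.0270
row 9: Σ corner-gray over 13 cells = 6523  → 63.8690
row 10: Σ corner-gray over 13 cells = 6851  → 67.0806
Σ rows: total corner-gray = 72235  → 707.2788 mm³


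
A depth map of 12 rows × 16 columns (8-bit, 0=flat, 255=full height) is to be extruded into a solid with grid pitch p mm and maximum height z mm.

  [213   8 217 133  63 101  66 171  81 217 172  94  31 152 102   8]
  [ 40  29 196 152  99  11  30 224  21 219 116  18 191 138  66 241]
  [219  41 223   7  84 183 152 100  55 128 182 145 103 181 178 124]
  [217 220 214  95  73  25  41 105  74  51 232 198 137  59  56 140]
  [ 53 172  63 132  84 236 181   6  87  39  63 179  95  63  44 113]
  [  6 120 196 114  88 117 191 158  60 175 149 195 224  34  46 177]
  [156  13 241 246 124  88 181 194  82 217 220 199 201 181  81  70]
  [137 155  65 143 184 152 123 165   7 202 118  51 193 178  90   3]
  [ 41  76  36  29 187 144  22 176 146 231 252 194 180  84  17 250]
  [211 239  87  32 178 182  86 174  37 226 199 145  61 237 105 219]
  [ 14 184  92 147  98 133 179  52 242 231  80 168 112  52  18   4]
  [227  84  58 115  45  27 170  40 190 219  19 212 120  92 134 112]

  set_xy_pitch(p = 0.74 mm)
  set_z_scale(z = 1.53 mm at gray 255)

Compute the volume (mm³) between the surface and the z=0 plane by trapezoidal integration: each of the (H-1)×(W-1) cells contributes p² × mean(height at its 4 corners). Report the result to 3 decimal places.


height_mm = gray/255 × 1.53; cell vol = 0.74² × mean(4 corners)
unit = 0.74² × 1.53 / (4×255) = 0.0008214 mm³ per gray-sum
row 0: Σ corner-gray over 15 cells = 6738  → 5.5346
row 1: Σ corner-gray over 15 cells = 7168  → 5.8878
row 2: Σ corner-gray over 15 cells = 7384  → 6.0652
row 3: Σ corner-gray over 15 cells = 6571  → 5.3974
row 4: Σ corner-gray over 15 cells = 6971  → 5.7260
row 5: Σ corner-gray over 15 cells = 8679  → 7.1289
row 6: Σ corner-gray over 15 cells = 8554  → 7.0263
row 7: Σ corner-gray over 15 cells = 7631  → 6.2681
row 8: Σ corner-gray over 15 cells = 8245  → 6.7724
row 9: Σ corner-gray over 15 cells = 8000  → 6.5712
row 10: Σ corner-gray over 15 cells = 6983  → 5.7358
Σ rows: total corner-gray = 82924  → 68.1138 mm³

68.114
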